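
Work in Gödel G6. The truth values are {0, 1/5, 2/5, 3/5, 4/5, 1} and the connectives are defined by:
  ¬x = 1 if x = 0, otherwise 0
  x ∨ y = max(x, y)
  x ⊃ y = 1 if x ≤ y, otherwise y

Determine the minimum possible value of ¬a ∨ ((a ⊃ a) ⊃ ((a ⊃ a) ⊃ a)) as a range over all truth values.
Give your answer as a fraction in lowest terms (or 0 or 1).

Take a = 1/5:
¬a = ¬1/5 = 0
a ⊃ a = 1/5 ⊃ 1/5 = 1
a ⊃ a = 1/5 ⊃ 1/5 = 1
(a ⊃ a) ⊃ a = 1 ⊃ 1/5 = 1/5
(a ⊃ a) ⊃ ((a ⊃ a) ⊃ a) = 1 ⊃ 1/5 = 1/5
¬a ∨ ((a ⊃ a) ⊃ ((a ⊃ a) ⊃ a)) = 0 ∨ 1/5 = 1/5
No assignment yields a value below 1/5, so this is the minimum.

1/5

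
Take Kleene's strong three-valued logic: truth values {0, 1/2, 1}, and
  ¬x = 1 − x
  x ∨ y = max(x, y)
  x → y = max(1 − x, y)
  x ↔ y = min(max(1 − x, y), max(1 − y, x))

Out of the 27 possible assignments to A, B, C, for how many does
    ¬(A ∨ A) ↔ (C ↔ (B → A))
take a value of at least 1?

value 1: 5 assignments (counts)
value 1/2: 17 assignments
value 0: 5 assignments
So 5 of the 27 assignments meet the threshold.

5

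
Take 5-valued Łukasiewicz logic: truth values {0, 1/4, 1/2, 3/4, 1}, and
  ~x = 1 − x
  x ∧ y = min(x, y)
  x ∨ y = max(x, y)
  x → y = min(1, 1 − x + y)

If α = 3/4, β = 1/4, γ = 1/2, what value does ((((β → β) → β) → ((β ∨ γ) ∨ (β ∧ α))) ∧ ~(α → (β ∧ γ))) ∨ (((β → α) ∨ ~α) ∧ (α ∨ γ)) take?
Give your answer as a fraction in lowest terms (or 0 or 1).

β → β = 1/4 → 1/4 = 1
(β → β) → β = 1 → 1/4 = 1/4
β ∨ γ = 1/4 ∨ 1/2 = 1/2
β ∧ α = 1/4 ∧ 3/4 = 1/4
(β ∨ γ) ∨ (β ∧ α) = 1/2 ∨ 1/4 = 1/2
((β → β) → β) → ((β ∨ γ) ∨ (β ∧ α)) = 1/4 → 1/2 = 1
β ∧ γ = 1/4 ∧ 1/2 = 1/4
α → (β ∧ γ) = 3/4 → 1/4 = 1/2
~(α → (β ∧ γ)) = ~1/2 = 1/2
(((β → β) → β) → ((β ∨ γ) ∨ (β ∧ α))) ∧ ~(α → (β ∧ γ)) = 1 ∧ 1/2 = 1/2
β → α = 1/4 → 3/4 = 1
~α = ~3/4 = 1/4
(β → α) ∨ ~α = 1 ∨ 1/4 = 1
α ∨ γ = 3/4 ∨ 1/2 = 3/4
((β → α) ∨ ~α) ∧ (α ∨ γ) = 1 ∧ 3/4 = 3/4
((((β → β) → β) → ((β ∨ γ) ∨ (β ∧ α))) ∧ ~(α → (β ∧ γ))) ∨ (((β → α) ∨ ~α) ∧ (α ∨ γ)) = 1/2 ∨ 3/4 = 3/4

3/4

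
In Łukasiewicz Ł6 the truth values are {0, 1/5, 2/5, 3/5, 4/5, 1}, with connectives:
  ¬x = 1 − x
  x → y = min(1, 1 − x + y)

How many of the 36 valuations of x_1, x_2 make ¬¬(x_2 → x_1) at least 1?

value 1: 21 assignments (counts)
value 4/5: 5 assignments
value 3/5: 4 assignments
value 2/5: 3 assignments
value 1/5: 2 assignments
value 0: 1 assignment
So 21 of the 36 assignments meet the threshold.

21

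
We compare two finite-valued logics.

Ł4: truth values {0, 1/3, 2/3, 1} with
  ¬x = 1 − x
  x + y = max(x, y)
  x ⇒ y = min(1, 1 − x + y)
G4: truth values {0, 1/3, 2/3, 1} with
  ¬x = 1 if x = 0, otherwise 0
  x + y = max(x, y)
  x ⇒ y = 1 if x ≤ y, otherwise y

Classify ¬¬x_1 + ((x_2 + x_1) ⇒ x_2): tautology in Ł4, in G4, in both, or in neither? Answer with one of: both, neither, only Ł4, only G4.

only G4

In Ł4: at x_1 = 1/3, x_2 = 0 the value is 2/3 — not a tautology.
In G4: every assignment gives 1 — tautology.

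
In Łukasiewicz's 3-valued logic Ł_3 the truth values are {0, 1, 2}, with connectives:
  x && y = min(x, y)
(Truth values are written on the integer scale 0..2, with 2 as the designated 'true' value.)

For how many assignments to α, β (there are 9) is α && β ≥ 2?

1

α = 0, β = 0 ↦ 0  <
α = 0, β = 1 ↦ 0  <
α = 0, β = 2 ↦ 0  <
α = 1, β = 0 ↦ 0  <
α = 1, β = 1 ↦ 1  <
α = 1, β = 2 ↦ 1  <
α = 2, β = 0 ↦ 0  <
α = 2, β = 1 ↦ 1  <
α = 2, β = 2 ↦ 2  ≥
So 1 of the 9 assignments meets the threshold.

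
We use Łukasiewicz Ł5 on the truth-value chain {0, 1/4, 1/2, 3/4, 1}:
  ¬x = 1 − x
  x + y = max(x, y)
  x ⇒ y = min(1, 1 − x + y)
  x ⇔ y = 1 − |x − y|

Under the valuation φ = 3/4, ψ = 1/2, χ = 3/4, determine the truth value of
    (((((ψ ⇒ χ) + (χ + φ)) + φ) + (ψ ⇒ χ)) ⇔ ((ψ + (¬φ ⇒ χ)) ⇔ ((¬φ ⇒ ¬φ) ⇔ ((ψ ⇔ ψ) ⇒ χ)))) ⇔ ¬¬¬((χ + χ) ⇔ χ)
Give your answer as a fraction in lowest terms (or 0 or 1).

ψ ⇒ χ = 1/2 ⇒ 3/4 = 1
χ + φ = 3/4 + 3/4 = 3/4
(ψ ⇒ χ) + (χ + φ) = 1 + 3/4 = 1
((ψ ⇒ χ) + (χ + φ)) + φ = 1 + 3/4 = 1
ψ ⇒ χ = 1/2 ⇒ 3/4 = 1
(((ψ ⇒ χ) + (χ + φ)) + φ) + (ψ ⇒ χ) = 1 + 1 = 1
¬φ = ¬3/4 = 1/4
¬φ ⇒ χ = 1/4 ⇒ 3/4 = 1
ψ + (¬φ ⇒ χ) = 1/2 + 1 = 1
¬φ = ¬3/4 = 1/4
¬φ = ¬3/4 = 1/4
¬φ ⇒ ¬φ = 1/4 ⇒ 1/4 = 1
ψ ⇔ ψ = 1/2 ⇔ 1/2 = 1
(ψ ⇔ ψ) ⇒ χ = 1 ⇒ 3/4 = 3/4
(¬φ ⇒ ¬φ) ⇔ ((ψ ⇔ ψ) ⇒ χ) = 1 ⇔ 3/4 = 3/4
(ψ + (¬φ ⇒ χ)) ⇔ ((¬φ ⇒ ¬φ) ⇔ ((ψ ⇔ ψ) ⇒ χ)) = 1 ⇔ 3/4 = 3/4
((((ψ ⇒ χ) + (χ + φ)) + φ) + (ψ ⇒ χ)) ⇔ ((ψ + (¬φ ⇒ χ)) ⇔ ((¬φ ⇒ ¬φ) ⇔ ((ψ ⇔ ψ) ⇒ χ))) = 1 ⇔ 3/4 = 3/4
χ + χ = 3/4 + 3/4 = 3/4
(χ + χ) ⇔ χ = 3/4 ⇔ 3/4 = 1
¬((χ + χ) ⇔ χ) = ¬1 = 0
¬¬((χ + χ) ⇔ χ) = ¬0 = 1
¬¬¬((χ + χ) ⇔ χ) = ¬1 = 0
(((((ψ ⇒ χ) + (χ + φ)) + φ) + (ψ ⇒ χ)) ⇔ ((ψ + (¬φ ⇒ χ)) ⇔ ((¬φ ⇒ ¬φ) ⇔ ((ψ ⇔ ψ) ⇒ χ)))) ⇔ ¬¬¬((χ + χ) ⇔ χ) = 3/4 ⇔ 0 = 1/4

1/4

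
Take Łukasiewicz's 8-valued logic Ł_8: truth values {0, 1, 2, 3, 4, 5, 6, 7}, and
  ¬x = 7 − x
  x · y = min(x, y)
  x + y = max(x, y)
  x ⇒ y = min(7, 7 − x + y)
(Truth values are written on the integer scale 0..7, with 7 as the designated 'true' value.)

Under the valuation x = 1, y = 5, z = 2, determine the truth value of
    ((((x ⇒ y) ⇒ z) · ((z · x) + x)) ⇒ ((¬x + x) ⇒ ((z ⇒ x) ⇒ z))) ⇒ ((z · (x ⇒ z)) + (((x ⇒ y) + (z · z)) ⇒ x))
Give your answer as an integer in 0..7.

x ⇒ y = 1 ⇒ 5 = 7
(x ⇒ y) ⇒ z = 7 ⇒ 2 = 2
z · x = 2 · 1 = 1
(z · x) + x = 1 + 1 = 1
((x ⇒ y) ⇒ z) · ((z · x) + x) = 2 · 1 = 1
¬x = ¬1 = 6
¬x + x = 6 + 1 = 6
z ⇒ x = 2 ⇒ 1 = 6
(z ⇒ x) ⇒ z = 6 ⇒ 2 = 3
(¬x + x) ⇒ ((z ⇒ x) ⇒ z) = 6 ⇒ 3 = 4
(((x ⇒ y) ⇒ z) · ((z · x) + x)) ⇒ ((¬x + x) ⇒ ((z ⇒ x) ⇒ z)) = 1 ⇒ 4 = 7
x ⇒ z = 1 ⇒ 2 = 7
z · (x ⇒ z) = 2 · 7 = 2
x ⇒ y = 1 ⇒ 5 = 7
z · z = 2 · 2 = 2
(x ⇒ y) + (z · z) = 7 + 2 = 7
((x ⇒ y) + (z · z)) ⇒ x = 7 ⇒ 1 = 1
(z · (x ⇒ z)) + (((x ⇒ y) + (z · z)) ⇒ x) = 2 + 1 = 2
((((x ⇒ y) ⇒ z) · ((z · x) + x)) ⇒ ((¬x + x) ⇒ ((z ⇒ x) ⇒ z))) ⇒ ((z · (x ⇒ z)) + (((x ⇒ y) + (z · z)) ⇒ x)) = 7 ⇒ 2 = 2

2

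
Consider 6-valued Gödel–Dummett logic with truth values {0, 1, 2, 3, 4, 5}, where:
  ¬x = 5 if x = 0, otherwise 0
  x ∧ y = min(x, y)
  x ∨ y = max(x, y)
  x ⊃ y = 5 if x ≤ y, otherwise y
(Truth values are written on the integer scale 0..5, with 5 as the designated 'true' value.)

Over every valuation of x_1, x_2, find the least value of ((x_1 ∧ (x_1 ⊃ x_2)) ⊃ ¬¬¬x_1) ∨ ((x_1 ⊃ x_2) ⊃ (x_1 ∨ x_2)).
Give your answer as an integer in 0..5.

1

Take x_1 = 1, x_2 = 1:
x_1 ⊃ x_2 = 1 ⊃ 1 = 5
x_1 ∧ (x_1 ⊃ x_2) = 1 ∧ 5 = 1
¬x_1 = ¬1 = 0
¬¬x_1 = ¬0 = 5
¬¬¬x_1 = ¬5 = 0
(x_1 ∧ (x_1 ⊃ x_2)) ⊃ ¬¬¬x_1 = 1 ⊃ 0 = 0
x_1 ⊃ x_2 = 1 ⊃ 1 = 5
x_1 ∨ x_2 = 1 ∨ 1 = 1
(x_1 ⊃ x_2) ⊃ (x_1 ∨ x_2) = 5 ⊃ 1 = 1
((x_1 ∧ (x_1 ⊃ x_2)) ⊃ ¬¬¬x_1) ∨ ((x_1 ⊃ x_2) ⊃ (x_1 ∨ x_2)) = 0 ∨ 1 = 1
No assignment yields a value below 1, so this is the minimum.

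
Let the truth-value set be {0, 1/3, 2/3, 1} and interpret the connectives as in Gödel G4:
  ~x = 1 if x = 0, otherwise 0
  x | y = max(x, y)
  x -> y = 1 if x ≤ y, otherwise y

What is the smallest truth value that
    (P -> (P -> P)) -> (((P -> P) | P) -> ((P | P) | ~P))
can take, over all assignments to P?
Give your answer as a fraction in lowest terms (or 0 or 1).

1/3

Take P = 1/3:
P -> P = 1/3 -> 1/3 = 1
P -> (P -> P) = 1/3 -> 1 = 1
P -> P = 1/3 -> 1/3 = 1
(P -> P) | P = 1 | 1/3 = 1
P | P = 1/3 | 1/3 = 1/3
~P = ~1/3 = 0
(P | P) | ~P = 1/3 | 0 = 1/3
((P -> P) | P) -> ((P | P) | ~P) = 1 -> 1/3 = 1/3
(P -> (P -> P)) -> (((P -> P) | P) -> ((P | P) | ~P)) = 1 -> 1/3 = 1/3
No assignment yields a value below 1/3, so this is the minimum.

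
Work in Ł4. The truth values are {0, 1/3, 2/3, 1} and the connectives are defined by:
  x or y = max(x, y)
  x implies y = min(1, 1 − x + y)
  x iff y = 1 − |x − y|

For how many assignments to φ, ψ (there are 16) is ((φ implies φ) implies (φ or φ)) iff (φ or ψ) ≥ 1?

φ = 0, ψ = 0 ↦ 1  ≥
φ = 0, ψ = 1/3 ↦ 2/3  <
φ = 0, ψ = 2/3 ↦ 1/3  <
φ = 0, ψ = 1 ↦ 0  <
φ = 1/3, ψ = 0 ↦ 1  ≥
φ = 1/3, ψ = 1/3 ↦ 1  ≥
φ = 1/3, ψ = 2/3 ↦ 2/3  <
φ = 1/3, ψ = 1 ↦ 1/3  <
φ = 2/3, ψ = 0 ↦ 1  ≥
φ = 2/3, ψ = 1/3 ↦ 1  ≥
φ = 2/3, ψ = 2/3 ↦ 1  ≥
φ = 2/3, ψ = 1 ↦ 2/3  <
φ = 1, ψ = 0 ↦ 1  ≥
φ = 1, ψ = 1/3 ↦ 1  ≥
φ = 1, ψ = 2/3 ↦ 1  ≥
φ = 1, ψ = 1 ↦ 1  ≥
So 10 of the 16 assignments meet the threshold.

10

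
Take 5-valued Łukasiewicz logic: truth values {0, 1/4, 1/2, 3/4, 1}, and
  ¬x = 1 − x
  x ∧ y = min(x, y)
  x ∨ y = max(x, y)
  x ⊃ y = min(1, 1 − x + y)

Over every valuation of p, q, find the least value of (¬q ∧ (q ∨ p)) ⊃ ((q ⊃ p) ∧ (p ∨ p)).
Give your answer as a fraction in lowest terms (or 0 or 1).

1/2

Take p = 0, q = 1/2:
¬q = ¬1/2 = 1/2
q ∨ p = 1/2 ∨ 0 = 1/2
¬q ∧ (q ∨ p) = 1/2 ∧ 1/2 = 1/2
q ⊃ p = 1/2 ⊃ 0 = 1/2
p ∨ p = 0 ∨ 0 = 0
(q ⊃ p) ∧ (p ∨ p) = 1/2 ∧ 0 = 0
(¬q ∧ (q ∨ p)) ⊃ ((q ⊃ p) ∧ (p ∨ p)) = 1/2 ⊃ 0 = 1/2
No assignment yields a value below 1/2, so this is the minimum.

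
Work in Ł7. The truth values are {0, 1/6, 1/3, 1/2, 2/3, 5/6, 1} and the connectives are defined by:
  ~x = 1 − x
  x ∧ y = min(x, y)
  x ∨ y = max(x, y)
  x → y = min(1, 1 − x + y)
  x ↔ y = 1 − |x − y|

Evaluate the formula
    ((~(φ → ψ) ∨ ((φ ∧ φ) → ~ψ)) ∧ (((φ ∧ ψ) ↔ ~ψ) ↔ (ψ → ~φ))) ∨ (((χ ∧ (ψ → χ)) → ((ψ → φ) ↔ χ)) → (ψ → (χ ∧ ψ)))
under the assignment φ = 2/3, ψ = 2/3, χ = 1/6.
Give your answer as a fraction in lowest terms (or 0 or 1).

2/3

φ → ψ = 2/3 → 2/3 = 1
~(φ → ψ) = ~1 = 0
φ ∧ φ = 2/3 ∧ 2/3 = 2/3
~ψ = ~2/3 = 1/3
(φ ∧ φ) → ~ψ = 2/3 → 1/3 = 2/3
~(φ → ψ) ∨ ((φ ∧ φ) → ~ψ) = 0 ∨ 2/3 = 2/3
φ ∧ ψ = 2/3 ∧ 2/3 = 2/3
~ψ = ~2/3 = 1/3
(φ ∧ ψ) ↔ ~ψ = 2/3 ↔ 1/3 = 2/3
~φ = ~2/3 = 1/3
ψ → ~φ = 2/3 → 1/3 = 2/3
((φ ∧ ψ) ↔ ~ψ) ↔ (ψ → ~φ) = 2/3 ↔ 2/3 = 1
(~(φ → ψ) ∨ ((φ ∧ φ) → ~ψ)) ∧ (((φ ∧ ψ) ↔ ~ψ) ↔ (ψ → ~φ)) = 2/3 ∧ 1 = 2/3
ψ → χ = 2/3 → 1/6 = 1/2
χ ∧ (ψ → χ) = 1/6 ∧ 1/2 = 1/6
ψ → φ = 2/3 → 2/3 = 1
(ψ → φ) ↔ χ = 1 ↔ 1/6 = 1/6
(χ ∧ (ψ → χ)) → ((ψ → φ) ↔ χ) = 1/6 → 1/6 = 1
χ ∧ ψ = 1/6 ∧ 2/3 = 1/6
ψ → (χ ∧ ψ) = 2/3 → 1/6 = 1/2
((χ ∧ (ψ → χ)) → ((ψ → φ) ↔ χ)) → (ψ → (χ ∧ ψ)) = 1 → 1/2 = 1/2
((~(φ → ψ) ∨ ((φ ∧ φ) → ~ψ)) ∧ (((φ ∧ ψ) ↔ ~ψ) ↔ (ψ → ~φ))) ∨ (((χ ∧ (ψ → χ)) → ((ψ → φ) ↔ χ)) → (ψ → (χ ∧ ψ))) = 2/3 ∨ 1/2 = 2/3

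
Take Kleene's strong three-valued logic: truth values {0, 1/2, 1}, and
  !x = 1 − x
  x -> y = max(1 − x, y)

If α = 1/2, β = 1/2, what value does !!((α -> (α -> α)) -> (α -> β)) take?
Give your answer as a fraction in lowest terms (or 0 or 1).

1/2

α -> α = 1/2 -> 1/2 = 1/2
α -> (α -> α) = 1/2 -> 1/2 = 1/2
α -> β = 1/2 -> 1/2 = 1/2
(α -> (α -> α)) -> (α -> β) = 1/2 -> 1/2 = 1/2
!((α -> (α -> α)) -> (α -> β)) = !1/2 = 1/2
!!((α -> (α -> α)) -> (α -> β)) = !1/2 = 1/2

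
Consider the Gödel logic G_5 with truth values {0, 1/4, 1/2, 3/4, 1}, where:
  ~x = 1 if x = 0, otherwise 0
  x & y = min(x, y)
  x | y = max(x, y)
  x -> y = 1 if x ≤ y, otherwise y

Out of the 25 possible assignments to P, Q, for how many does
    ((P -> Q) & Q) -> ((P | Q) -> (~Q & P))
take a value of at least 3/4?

value 1: 5 assignments (counts)
value 0: 20 assignments
So 5 of the 25 assignments meet the threshold.

5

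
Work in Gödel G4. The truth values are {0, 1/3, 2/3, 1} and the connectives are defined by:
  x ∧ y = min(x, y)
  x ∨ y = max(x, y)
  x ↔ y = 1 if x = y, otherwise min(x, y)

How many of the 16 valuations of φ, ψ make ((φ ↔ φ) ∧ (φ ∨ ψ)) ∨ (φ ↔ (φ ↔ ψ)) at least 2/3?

13

φ = 0, ψ = 0 ↦ 0  <
φ = 0, ψ = 1/3 ↦ 1  ≥
φ = 0, ψ = 2/3 ↦ 1  ≥
φ = 0, ψ = 1 ↦ 1  ≥
φ = 1/3, ψ = 0 ↦ 1/3  <
φ = 1/3, ψ = 1/3 ↦ 1/3  <
φ = 1/3, ψ = 2/3 ↦ 1  ≥
φ = 1/3, ψ = 1 ↦ 1  ≥
φ = 2/3, ψ = 0 ↦ 2/3  ≥
φ = 2/3, ψ = 1/3 ↦ 2/3  ≥
φ = 2/3, ψ = 2/3 ↦ 2/3  ≥
φ = 2/3, ψ = 1 ↦ 1  ≥
φ = 1, ψ = 0 ↦ 1  ≥
φ = 1, ψ = 1/3 ↦ 1  ≥
φ = 1, ψ = 2/3 ↦ 1  ≥
φ = 1, ψ = 1 ↦ 1  ≥
So 13 of the 16 assignments meet the threshold.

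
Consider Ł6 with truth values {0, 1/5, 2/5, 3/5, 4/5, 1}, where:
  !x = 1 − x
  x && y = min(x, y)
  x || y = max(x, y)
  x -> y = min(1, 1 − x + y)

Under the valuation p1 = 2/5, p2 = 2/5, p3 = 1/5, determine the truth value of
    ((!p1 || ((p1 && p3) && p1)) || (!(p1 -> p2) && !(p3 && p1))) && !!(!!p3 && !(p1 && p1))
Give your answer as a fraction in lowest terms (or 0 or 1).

!p1 = !2/5 = 3/5
p1 && p3 = 2/5 && 1/5 = 1/5
(p1 && p3) && p1 = 1/5 && 2/5 = 1/5
!p1 || ((p1 && p3) && p1) = 3/5 || 1/5 = 3/5
p1 -> p2 = 2/5 -> 2/5 = 1
!(p1 -> p2) = !1 = 0
p3 && p1 = 1/5 && 2/5 = 1/5
!(p3 && p1) = !1/5 = 4/5
!(p1 -> p2) && !(p3 && p1) = 0 && 4/5 = 0
(!p1 || ((p1 && p3) && p1)) || (!(p1 -> p2) && !(p3 && p1)) = 3/5 || 0 = 3/5
!p3 = !1/5 = 4/5
!!p3 = !4/5 = 1/5
p1 && p1 = 2/5 && 2/5 = 2/5
!(p1 && p1) = !2/5 = 3/5
!!p3 && !(p1 && p1) = 1/5 && 3/5 = 1/5
!(!!p3 && !(p1 && p1)) = !1/5 = 4/5
!!(!!p3 && !(p1 && p1)) = !4/5 = 1/5
((!p1 || ((p1 && p3) && p1)) || (!(p1 -> p2) && !(p3 && p1))) && !!(!!p3 && !(p1 && p1)) = 3/5 && 1/5 = 1/5

1/5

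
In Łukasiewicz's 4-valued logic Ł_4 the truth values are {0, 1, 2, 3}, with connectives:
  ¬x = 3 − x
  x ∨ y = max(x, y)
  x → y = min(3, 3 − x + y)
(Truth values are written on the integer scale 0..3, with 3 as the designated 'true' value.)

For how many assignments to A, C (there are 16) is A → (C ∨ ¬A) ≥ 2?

A = 0, C = 0 ↦ 3  ≥
A = 0, C = 1 ↦ 3  ≥
A = 0, C = 2 ↦ 3  ≥
A = 0, C = 3 ↦ 3  ≥
A = 1, C = 0 ↦ 3  ≥
A = 1, C = 1 ↦ 3  ≥
A = 1, C = 2 ↦ 3  ≥
A = 1, C = 3 ↦ 3  ≥
A = 2, C = 0 ↦ 2  ≥
A = 2, C = 1 ↦ 2  ≥
A = 2, C = 2 ↦ 3  ≥
A = 2, C = 3 ↦ 3  ≥
A = 3, C = 0 ↦ 0  <
A = 3, C = 1 ↦ 1  <
A = 3, C = 2 ↦ 2  ≥
A = 3, C = 3 ↦ 3  ≥
So 14 of the 16 assignments meet the threshold.

14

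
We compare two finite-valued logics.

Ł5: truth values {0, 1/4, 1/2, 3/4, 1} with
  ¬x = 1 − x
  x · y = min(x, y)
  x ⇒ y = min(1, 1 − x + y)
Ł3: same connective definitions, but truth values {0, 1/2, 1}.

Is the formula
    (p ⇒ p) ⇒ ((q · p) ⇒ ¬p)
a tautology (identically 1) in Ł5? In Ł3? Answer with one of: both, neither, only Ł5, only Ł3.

neither

In Ł5: at p = 3/4, q = 1/2 the value is 3/4 — not a tautology.
In Ł3: at p = 1, q = 1/2 the value is 1/2 — not a tautology.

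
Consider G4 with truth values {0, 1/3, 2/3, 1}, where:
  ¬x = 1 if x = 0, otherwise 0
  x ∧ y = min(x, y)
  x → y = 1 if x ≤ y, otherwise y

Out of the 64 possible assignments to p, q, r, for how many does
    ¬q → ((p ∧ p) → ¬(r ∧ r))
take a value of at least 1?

55

value 1: 55 assignments (counts)
value 0: 9 assignments
So 55 of the 64 assignments meet the threshold.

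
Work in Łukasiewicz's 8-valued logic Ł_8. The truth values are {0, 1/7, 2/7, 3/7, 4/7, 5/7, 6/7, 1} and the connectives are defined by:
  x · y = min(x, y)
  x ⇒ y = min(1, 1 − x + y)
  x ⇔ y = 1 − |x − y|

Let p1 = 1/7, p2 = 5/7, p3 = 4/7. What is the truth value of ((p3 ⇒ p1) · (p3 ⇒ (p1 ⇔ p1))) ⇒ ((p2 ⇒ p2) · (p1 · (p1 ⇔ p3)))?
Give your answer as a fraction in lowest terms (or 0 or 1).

p3 ⇒ p1 = 4/7 ⇒ 1/7 = 4/7
p1 ⇔ p1 = 1/7 ⇔ 1/7 = 1
p3 ⇒ (p1 ⇔ p1) = 4/7 ⇒ 1 = 1
(p3 ⇒ p1) · (p3 ⇒ (p1 ⇔ p1)) = 4/7 · 1 = 4/7
p2 ⇒ p2 = 5/7 ⇒ 5/7 = 1
p1 ⇔ p3 = 1/7 ⇔ 4/7 = 4/7
p1 · (p1 ⇔ p3) = 1/7 · 4/7 = 1/7
(p2 ⇒ p2) · (p1 · (p1 ⇔ p3)) = 1 · 1/7 = 1/7
((p3 ⇒ p1) · (p3 ⇒ (p1 ⇔ p1))) ⇒ ((p2 ⇒ p2) · (p1 · (p1 ⇔ p3))) = 4/7 ⇒ 1/7 = 4/7

4/7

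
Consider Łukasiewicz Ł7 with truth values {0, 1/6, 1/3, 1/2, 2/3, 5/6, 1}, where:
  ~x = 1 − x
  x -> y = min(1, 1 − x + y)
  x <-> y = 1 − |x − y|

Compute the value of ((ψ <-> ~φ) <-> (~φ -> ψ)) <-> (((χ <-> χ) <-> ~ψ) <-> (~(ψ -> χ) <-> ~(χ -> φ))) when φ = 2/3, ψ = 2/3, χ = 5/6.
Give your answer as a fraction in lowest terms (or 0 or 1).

5/6

~φ = ~2/3 = 1/3
ψ <-> ~φ = 2/3 <-> 1/3 = 2/3
~φ = ~2/3 = 1/3
~φ -> ψ = 1/3 -> 2/3 = 1
(ψ <-> ~φ) <-> (~φ -> ψ) = 2/3 <-> 1 = 2/3
χ <-> χ = 5/6 <-> 5/6 = 1
~ψ = ~2/3 = 1/3
(χ <-> χ) <-> ~ψ = 1 <-> 1/3 = 1/3
ψ -> χ = 2/3 -> 5/6 = 1
~(ψ -> χ) = ~1 = 0
χ -> φ = 5/6 -> 2/3 = 5/6
~(χ -> φ) = ~5/6 = 1/6
~(ψ -> χ) <-> ~(χ -> φ) = 0 <-> 1/6 = 5/6
((χ <-> χ) <-> ~ψ) <-> (~(ψ -> χ) <-> ~(χ -> φ)) = 1/3 <-> 5/6 = 1/2
((ψ <-> ~φ) <-> (~φ -> ψ)) <-> (((χ <-> χ) <-> ~ψ) <-> (~(ψ -> χ) <-> ~(χ -> φ))) = 2/3 <-> 1/2 = 5/6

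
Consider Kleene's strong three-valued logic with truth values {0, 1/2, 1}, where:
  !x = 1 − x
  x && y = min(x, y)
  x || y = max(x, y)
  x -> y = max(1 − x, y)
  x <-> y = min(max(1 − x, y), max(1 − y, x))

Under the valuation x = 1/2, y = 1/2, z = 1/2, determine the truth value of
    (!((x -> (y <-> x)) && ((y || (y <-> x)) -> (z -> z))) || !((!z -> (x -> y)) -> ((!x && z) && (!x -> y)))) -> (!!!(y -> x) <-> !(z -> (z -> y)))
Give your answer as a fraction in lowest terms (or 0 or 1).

1/2

y <-> x = 1/2 <-> 1/2 = 1/2
x -> (y <-> x) = 1/2 -> 1/2 = 1/2
y <-> x = 1/2 <-> 1/2 = 1/2
y || (y <-> x) = 1/2 || 1/2 = 1/2
z -> z = 1/2 -> 1/2 = 1/2
(y || (y <-> x)) -> (z -> z) = 1/2 -> 1/2 = 1/2
(x -> (y <-> x)) && ((y || (y <-> x)) -> (z -> z)) = 1/2 && 1/2 = 1/2
!((x -> (y <-> x)) && ((y || (y <-> x)) -> (z -> z))) = !1/2 = 1/2
!z = !1/2 = 1/2
x -> y = 1/2 -> 1/2 = 1/2
!z -> (x -> y) = 1/2 -> 1/2 = 1/2
!x = !1/2 = 1/2
!x && z = 1/2 && 1/2 = 1/2
!x = !1/2 = 1/2
!x -> y = 1/2 -> 1/2 = 1/2
(!x && z) && (!x -> y) = 1/2 && 1/2 = 1/2
(!z -> (x -> y)) -> ((!x && z) && (!x -> y)) = 1/2 -> 1/2 = 1/2
!((!z -> (x -> y)) -> ((!x && z) && (!x -> y))) = !1/2 = 1/2
!((x -> (y <-> x)) && ((y || (y <-> x)) -> (z -> z))) || !((!z -> (x -> y)) -> ((!x && z) && (!x -> y))) = 1/2 || 1/2 = 1/2
y -> x = 1/2 -> 1/2 = 1/2
!(y -> x) = !1/2 = 1/2
!!(y -> x) = !1/2 = 1/2
!!!(y -> x) = !1/2 = 1/2
z -> y = 1/2 -> 1/2 = 1/2
z -> (z -> y) = 1/2 -> 1/2 = 1/2
!(z -> (z -> y)) = !1/2 = 1/2
!!!(y -> x) <-> !(z -> (z -> y)) = 1/2 <-> 1/2 = 1/2
(!((x -> (y <-> x)) && ((y || (y <-> x)) -> (z -> z))) || !((!z -> (x -> y)) -> ((!x && z) && (!x -> y)))) -> (!!!(y -> x) <-> !(z -> (z -> y))) = 1/2 -> 1/2 = 1/2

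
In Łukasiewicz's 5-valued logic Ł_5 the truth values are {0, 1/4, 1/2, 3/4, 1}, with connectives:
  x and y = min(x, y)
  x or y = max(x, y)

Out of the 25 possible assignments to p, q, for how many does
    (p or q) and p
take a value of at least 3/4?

10

value 1: 5 assignments (counts)
value 3/4: 5 assignments (counts)
value 1/2: 5 assignments
value 1/4: 5 assignments
value 0: 5 assignments
So 10 of the 25 assignments meet the threshold.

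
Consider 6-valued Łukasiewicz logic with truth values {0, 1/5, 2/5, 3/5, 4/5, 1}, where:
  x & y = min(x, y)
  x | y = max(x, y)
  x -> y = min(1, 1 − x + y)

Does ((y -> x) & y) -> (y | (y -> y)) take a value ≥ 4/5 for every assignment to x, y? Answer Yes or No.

Yes

At x = 1, y = 3/5, for instance:
y -> x = 3/5 -> 1 = 1
(y -> x) & y = 1 & 3/5 = 3/5
y -> y = 3/5 -> 3/5 = 1
y | (y -> y) = 3/5 | 1 = 1
((y -> x) & y) -> (y | (y -> y)) = 3/5 -> 1 = 1
and checking the remaining 35 assignments likewise gives ≥ 4/5 in every case.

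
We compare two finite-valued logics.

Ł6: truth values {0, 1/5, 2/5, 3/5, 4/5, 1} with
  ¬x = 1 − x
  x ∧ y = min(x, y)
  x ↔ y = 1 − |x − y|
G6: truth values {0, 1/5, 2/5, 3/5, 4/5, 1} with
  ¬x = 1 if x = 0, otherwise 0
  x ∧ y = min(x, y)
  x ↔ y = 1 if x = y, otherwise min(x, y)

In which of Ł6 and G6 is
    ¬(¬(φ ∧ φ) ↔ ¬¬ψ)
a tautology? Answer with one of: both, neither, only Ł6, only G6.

neither

In Ł6: at φ = 0, ψ = 1/5 the value is 4/5 — not a tautology.
In G6: at φ = 0, ψ = 1/5 the value is 0 — not a tautology.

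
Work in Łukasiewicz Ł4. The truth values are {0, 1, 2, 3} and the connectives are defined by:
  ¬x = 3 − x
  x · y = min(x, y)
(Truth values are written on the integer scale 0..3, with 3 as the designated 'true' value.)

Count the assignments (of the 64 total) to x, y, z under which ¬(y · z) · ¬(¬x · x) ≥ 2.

48

value 3: 14 assignments (counts)
value 2: 34 assignments (counts)
value 1: 12 assignments
value 0: 4 assignments
So 48 of the 64 assignments meet the threshold.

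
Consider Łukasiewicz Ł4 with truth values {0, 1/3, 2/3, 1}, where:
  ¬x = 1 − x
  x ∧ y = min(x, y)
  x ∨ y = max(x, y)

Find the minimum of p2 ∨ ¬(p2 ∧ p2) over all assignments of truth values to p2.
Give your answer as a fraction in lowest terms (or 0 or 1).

2/3

Take p2 = 1/3:
p2 ∧ p2 = 1/3 ∧ 1/3 = 1/3
¬(p2 ∧ p2) = ¬1/3 = 2/3
p2 ∨ ¬(p2 ∧ p2) = 1/3 ∨ 2/3 = 2/3
No assignment yields a value below 2/3, so this is the minimum.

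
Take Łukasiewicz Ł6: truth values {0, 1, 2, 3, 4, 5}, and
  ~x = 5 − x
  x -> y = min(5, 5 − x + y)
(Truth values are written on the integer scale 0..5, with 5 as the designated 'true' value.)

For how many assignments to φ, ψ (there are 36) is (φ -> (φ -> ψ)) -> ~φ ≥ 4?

value 5: 7 assignments (counts)
value 4: 8 assignments (counts)
value 3: 9 assignments
value 2: 7 assignments
value 1: 4 assignments
value 0: 1 assignment
So 15 of the 36 assignments meet the threshold.

15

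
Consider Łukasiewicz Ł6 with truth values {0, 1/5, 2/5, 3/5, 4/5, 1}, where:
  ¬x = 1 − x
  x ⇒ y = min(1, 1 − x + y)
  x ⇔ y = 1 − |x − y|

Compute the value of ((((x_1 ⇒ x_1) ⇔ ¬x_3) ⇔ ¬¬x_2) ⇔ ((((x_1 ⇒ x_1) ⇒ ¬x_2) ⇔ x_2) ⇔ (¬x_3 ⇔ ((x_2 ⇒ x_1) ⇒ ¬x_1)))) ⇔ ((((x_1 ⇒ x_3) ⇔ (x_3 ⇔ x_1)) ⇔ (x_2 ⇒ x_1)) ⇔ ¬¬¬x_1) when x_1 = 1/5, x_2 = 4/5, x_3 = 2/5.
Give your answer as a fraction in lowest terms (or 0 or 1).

x_1 ⇒ x_1 = 1/5 ⇒ 1/5 = 1
¬x_3 = ¬2/5 = 3/5
(x_1 ⇒ x_1) ⇔ ¬x_3 = 1 ⇔ 3/5 = 3/5
¬x_2 = ¬4/5 = 1/5
¬¬x_2 = ¬1/5 = 4/5
((x_1 ⇒ x_1) ⇔ ¬x_3) ⇔ ¬¬x_2 = 3/5 ⇔ 4/5 = 4/5
x_1 ⇒ x_1 = 1/5 ⇒ 1/5 = 1
¬x_2 = ¬4/5 = 1/5
(x_1 ⇒ x_1) ⇒ ¬x_2 = 1 ⇒ 1/5 = 1/5
((x_1 ⇒ x_1) ⇒ ¬x_2) ⇔ x_2 = 1/5 ⇔ 4/5 = 2/5
¬x_3 = ¬2/5 = 3/5
x_2 ⇒ x_1 = 4/5 ⇒ 1/5 = 2/5
¬x_1 = ¬1/5 = 4/5
(x_2 ⇒ x_1) ⇒ ¬x_1 = 2/5 ⇒ 4/5 = 1
¬x_3 ⇔ ((x_2 ⇒ x_1) ⇒ ¬x_1) = 3/5 ⇔ 1 = 3/5
(((x_1 ⇒ x_1) ⇒ ¬x_2) ⇔ x_2) ⇔ (¬x_3 ⇔ ((x_2 ⇒ x_1) ⇒ ¬x_1)) = 2/5 ⇔ 3/5 = 4/5
(((x_1 ⇒ x_1) ⇔ ¬x_3) ⇔ ¬¬x_2) ⇔ ((((x_1 ⇒ x_1) ⇒ ¬x_2) ⇔ x_2) ⇔ (¬x_3 ⇔ ((x_2 ⇒ x_1) ⇒ ¬x_1))) = 4/5 ⇔ 4/5 = 1
x_1 ⇒ x_3 = 1/5 ⇒ 2/5 = 1
x_3 ⇔ x_1 = 2/5 ⇔ 1/5 = 4/5
(x_1 ⇒ x_3) ⇔ (x_3 ⇔ x_1) = 1 ⇔ 4/5 = 4/5
x_2 ⇒ x_1 = 4/5 ⇒ 1/5 = 2/5
((x_1 ⇒ x_3) ⇔ (x_3 ⇔ x_1)) ⇔ (x_2 ⇒ x_1) = 4/5 ⇔ 2/5 = 3/5
¬x_1 = ¬1/5 = 4/5
¬¬x_1 = ¬4/5 = 1/5
¬¬¬x_1 = ¬1/5 = 4/5
(((x_1 ⇒ x_3) ⇔ (x_3 ⇔ x_1)) ⇔ (x_2 ⇒ x_1)) ⇔ ¬¬¬x_1 = 3/5 ⇔ 4/5 = 4/5
((((x_1 ⇒ x_1) ⇔ ¬x_3) ⇔ ¬¬x_2) ⇔ ((((x_1 ⇒ x_1) ⇒ ¬x_2) ⇔ x_2) ⇔ (¬x_3 ⇔ ((x_2 ⇒ x_1) ⇒ ¬x_1)))) ⇔ ((((x_1 ⇒ x_3) ⇔ (x_3 ⇔ x_1)) ⇔ (x_2 ⇒ x_1)) ⇔ ¬¬¬x_1) = 1 ⇔ 4/5 = 4/5

4/5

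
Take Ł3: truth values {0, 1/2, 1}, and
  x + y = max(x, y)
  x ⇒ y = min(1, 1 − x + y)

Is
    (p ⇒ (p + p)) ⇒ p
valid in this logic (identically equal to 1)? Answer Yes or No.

Counterexample: take p = 0.
p + p = 0 + 0 = 0
p ⇒ (p + p) = 0 ⇒ 0 = 1
(p ⇒ (p + p)) ⇒ p = 1 ⇒ 0 = 0
This gives 0 ≠ 1.

No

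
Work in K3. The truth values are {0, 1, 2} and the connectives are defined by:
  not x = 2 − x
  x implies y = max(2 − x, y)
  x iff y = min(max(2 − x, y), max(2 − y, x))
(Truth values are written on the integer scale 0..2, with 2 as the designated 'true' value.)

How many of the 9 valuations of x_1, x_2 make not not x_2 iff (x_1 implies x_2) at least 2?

x_1 = 0, x_2 = 0 ↦ 0  <
x_1 = 0, x_2 = 1 ↦ 1  <
x_1 = 0, x_2 = 2 ↦ 2  ≥
x_1 = 1, x_2 = 0 ↦ 1  <
x_1 = 1, x_2 = 1 ↦ 1  <
x_1 = 1, x_2 = 2 ↦ 2  ≥
x_1 = 2, x_2 = 0 ↦ 2  ≥
x_1 = 2, x_2 = 1 ↦ 1  <
x_1 = 2, x_2 = 2 ↦ 2  ≥
So 4 of the 9 assignments meet the threshold.

4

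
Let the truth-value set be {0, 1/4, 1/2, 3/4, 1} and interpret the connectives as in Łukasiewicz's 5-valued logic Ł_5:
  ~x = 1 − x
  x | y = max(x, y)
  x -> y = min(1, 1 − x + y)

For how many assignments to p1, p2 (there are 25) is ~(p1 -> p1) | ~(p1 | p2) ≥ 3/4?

4

value 1: 1 assignment (counts)
value 3/4: 3 assignments (counts)
value 1/2: 5 assignments
value 1/4: 7 assignments
value 0: 9 assignments
So 4 of the 25 assignments meet the threshold.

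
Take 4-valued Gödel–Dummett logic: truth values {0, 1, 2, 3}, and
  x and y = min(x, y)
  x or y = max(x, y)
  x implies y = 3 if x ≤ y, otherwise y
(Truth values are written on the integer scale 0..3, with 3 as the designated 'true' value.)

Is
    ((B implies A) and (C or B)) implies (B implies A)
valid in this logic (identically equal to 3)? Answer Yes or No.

At A = 2, B = 3, C = 0, for instance:
B implies A = 3 implies 2 = 2
C or B = 0 or 3 = 3
(B implies A) and (C or B) = 2 and 3 = 2
((B implies A) and (C or B)) implies (B implies A) = 2 implies 2 = 3
and checking the remaining 63 assignments likewise gives ≥ 3 in every case.

Yes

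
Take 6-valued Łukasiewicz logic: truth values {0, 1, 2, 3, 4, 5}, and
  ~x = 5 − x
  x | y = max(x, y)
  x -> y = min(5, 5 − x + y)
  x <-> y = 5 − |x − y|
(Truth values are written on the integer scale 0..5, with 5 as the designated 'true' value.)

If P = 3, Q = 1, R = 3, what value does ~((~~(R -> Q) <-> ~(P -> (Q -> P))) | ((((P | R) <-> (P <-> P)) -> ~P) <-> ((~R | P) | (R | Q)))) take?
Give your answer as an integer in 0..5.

R -> Q = 3 -> 1 = 3
~(R -> Q) = ~3 = 2
~~(R -> Q) = ~2 = 3
Q -> P = 1 -> 3 = 5
P -> (Q -> P) = 3 -> 5 = 5
~(P -> (Q -> P)) = ~5 = 0
~~(R -> Q) <-> ~(P -> (Q -> P)) = 3 <-> 0 = 2
P | R = 3 | 3 = 3
P <-> P = 3 <-> 3 = 5
(P | R) <-> (P <-> P) = 3 <-> 5 = 3
~P = ~3 = 2
((P | R) <-> (P <-> P)) -> ~P = 3 -> 2 = 4
~R = ~3 = 2
~R | P = 2 | 3 = 3
R | Q = 3 | 1 = 3
(~R | P) | (R | Q) = 3 | 3 = 3
(((P | R) <-> (P <-> P)) -> ~P) <-> ((~R | P) | (R | Q)) = 4 <-> 3 = 4
(~~(R -> Q) <-> ~(P -> (Q -> P))) | ((((P | R) <-> (P <-> P)) -> ~P) <-> ((~R | P) | (R | Q))) = 2 | 4 = 4
~((~~(R -> Q) <-> ~(P -> (Q -> P))) | ((((P | R) <-> (P <-> P)) -> ~P) <-> ((~R | P) | (R | Q)))) = ~4 = 1

1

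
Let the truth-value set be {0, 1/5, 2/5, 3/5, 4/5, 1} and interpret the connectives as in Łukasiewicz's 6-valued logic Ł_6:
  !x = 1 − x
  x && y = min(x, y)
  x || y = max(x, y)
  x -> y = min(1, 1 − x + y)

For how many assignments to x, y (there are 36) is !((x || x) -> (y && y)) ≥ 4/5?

3

value 1: 1 assignment (counts)
value 4/5: 2 assignments (counts)
value 3/5: 3 assignments
value 2/5: 4 assignments
value 1/5: 5 assignments
value 0: 21 assignments
So 3 of the 36 assignments meet the threshold.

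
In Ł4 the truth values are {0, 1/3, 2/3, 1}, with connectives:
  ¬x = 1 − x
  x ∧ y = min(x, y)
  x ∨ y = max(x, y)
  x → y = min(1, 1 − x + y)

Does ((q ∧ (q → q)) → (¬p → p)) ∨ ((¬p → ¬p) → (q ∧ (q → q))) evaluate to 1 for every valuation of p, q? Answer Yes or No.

No

Counterexample: take p = 0, q = 1/3.
q → q = 1/3 → 1/3 = 1
q ∧ (q → q) = 1/3 ∧ 1 = 1/3
¬p = ¬0 = 1
¬p → p = 1 → 0 = 0
(q ∧ (q → q)) → (¬p → p) = 1/3 → 0 = 2/3
¬p = ¬0 = 1
¬p = ¬0 = 1
¬p → ¬p = 1 → 1 = 1
q → q = 1/3 → 1/3 = 1
q ∧ (q → q) = 1/3 ∧ 1 = 1/3
(¬p → ¬p) → (q ∧ (q → q)) = 1 → 1/3 = 1/3
((q ∧ (q → q)) → (¬p → p)) ∨ ((¬p → ¬p) → (q ∧ (q → q))) = 2/3 ∨ 1/3 = 2/3
This gives 2/3 ≠ 1.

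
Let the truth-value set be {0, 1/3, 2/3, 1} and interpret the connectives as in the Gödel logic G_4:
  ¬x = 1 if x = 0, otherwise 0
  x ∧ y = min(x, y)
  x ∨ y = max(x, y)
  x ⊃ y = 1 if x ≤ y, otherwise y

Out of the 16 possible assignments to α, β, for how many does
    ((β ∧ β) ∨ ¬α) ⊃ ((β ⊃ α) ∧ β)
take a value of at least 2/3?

α = 0, β = 0 ↦ 0  <
α = 0, β = 1/3 ↦ 0  <
α = 0, β = 2/3 ↦ 0  <
α = 0, β = 1 ↦ 0  <
α = 1/3, β = 0 ↦ 1  ≥
α = 1/3, β = 1/3 ↦ 1  ≥
α = 1/3, β = 2/3 ↦ 1/3  <
α = 1/3, β = 1 ↦ 1/3  <
α = 2/3, β = 0 ↦ 1  ≥
α = 2/3, β = 1/3 ↦ 1  ≥
α = 2/3, β = 2/3 ↦ 1  ≥
α = 2/3, β = 1 ↦ 2/3  ≥
α = 1, β = 0 ↦ 1  ≥
α = 1, β = 1/3 ↦ 1  ≥
α = 1, β = 2/3 ↦ 1  ≥
α = 1, β = 1 ↦ 1  ≥
So 10 of the 16 assignments meet the threshold.

10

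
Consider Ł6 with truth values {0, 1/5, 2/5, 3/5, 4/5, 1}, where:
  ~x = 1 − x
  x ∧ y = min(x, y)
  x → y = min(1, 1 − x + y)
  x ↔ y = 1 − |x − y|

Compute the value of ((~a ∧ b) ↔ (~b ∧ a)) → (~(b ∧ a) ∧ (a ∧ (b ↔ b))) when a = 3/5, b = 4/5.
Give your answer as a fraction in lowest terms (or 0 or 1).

~a = ~3/5 = 2/5
~a ∧ b = 2/5 ∧ 4/5 = 2/5
~b = ~4/5 = 1/5
~b ∧ a = 1/5 ∧ 3/5 = 1/5
(~a ∧ b) ↔ (~b ∧ a) = 2/5 ↔ 1/5 = 4/5
b ∧ a = 4/5 ∧ 3/5 = 3/5
~(b ∧ a) = ~3/5 = 2/5
b ↔ b = 4/5 ↔ 4/5 = 1
a ∧ (b ↔ b) = 3/5 ∧ 1 = 3/5
~(b ∧ a) ∧ (a ∧ (b ↔ b)) = 2/5 ∧ 3/5 = 2/5
((~a ∧ b) ↔ (~b ∧ a)) → (~(b ∧ a) ∧ (a ∧ (b ↔ b))) = 4/5 → 2/5 = 3/5

3/5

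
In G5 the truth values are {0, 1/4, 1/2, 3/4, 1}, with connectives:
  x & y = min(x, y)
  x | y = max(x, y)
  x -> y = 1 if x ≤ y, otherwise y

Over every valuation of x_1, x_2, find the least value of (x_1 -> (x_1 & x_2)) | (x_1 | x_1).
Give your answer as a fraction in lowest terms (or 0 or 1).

1/4

Take x_1 = 1/4, x_2 = 0:
x_1 & x_2 = 1/4 & 0 = 0
x_1 -> (x_1 & x_2) = 1/4 -> 0 = 0
x_1 | x_1 = 1/4 | 1/4 = 1/4
(x_1 -> (x_1 & x_2)) | (x_1 | x_1) = 0 | 1/4 = 1/4
No assignment yields a value below 1/4, so this is the minimum.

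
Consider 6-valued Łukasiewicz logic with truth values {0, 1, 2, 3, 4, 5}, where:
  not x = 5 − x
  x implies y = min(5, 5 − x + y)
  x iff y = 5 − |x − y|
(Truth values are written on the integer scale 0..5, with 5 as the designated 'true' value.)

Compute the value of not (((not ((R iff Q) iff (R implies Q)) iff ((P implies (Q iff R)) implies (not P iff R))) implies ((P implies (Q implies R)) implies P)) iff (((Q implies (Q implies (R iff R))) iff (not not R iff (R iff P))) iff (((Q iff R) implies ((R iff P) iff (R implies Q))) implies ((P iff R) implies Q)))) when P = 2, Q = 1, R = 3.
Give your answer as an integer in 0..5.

2

R iff Q = 3 iff 1 = 3
R implies Q = 3 implies 1 = 3
(R iff Q) iff (R implies Q) = 3 iff 3 = 5
not ((R iff Q) iff (R implies Q)) = not 5 = 0
Q iff R = 1 iff 3 = 3
P implies (Q iff R) = 2 implies 3 = 5
not P = not 2 = 3
not P iff R = 3 iff 3 = 5
(P implies (Q iff R)) implies (not P iff R) = 5 implies 5 = 5
not ((R iff Q) iff (R implies Q)) iff ((P implies (Q iff R)) implies (not P iff R)) = 0 iff 5 = 0
Q implies R = 1 implies 3 = 5
P implies (Q implies R) = 2 implies 5 = 5
(P implies (Q implies R)) implies P = 5 implies 2 = 2
(not ((R iff Q) iff (R implies Q)) iff ((P implies (Q iff R)) implies (not P iff R))) implies ((P implies (Q implies R)) implies P) = 0 implies 2 = 5
R iff R = 3 iff 3 = 5
Q implies (R iff R) = 1 implies 5 = 5
Q implies (Q implies (R iff R)) = 1 implies 5 = 5
not R = not 3 = 2
not not R = not 2 = 3
R iff P = 3 iff 2 = 4
not not R iff (R iff P) = 3 iff 4 = 4
(Q implies (Q implies (R iff R))) iff (not not R iff (R iff P)) = 5 iff 4 = 4
Q iff R = 1 iff 3 = 3
R iff P = 3 iff 2 = 4
R implies Q = 3 implies 1 = 3
(R iff P) iff (R implies Q) = 4 iff 3 = 4
(Q iff R) implies ((R iff P) iff (R implies Q)) = 3 implies 4 = 5
P iff R = 2 iff 3 = 4
(P iff R) implies Q = 4 implies 1 = 2
((Q iff R) implies ((R iff P) iff (R implies Q))) implies ((P iff R) implies Q) = 5 implies 2 = 2
((Q implies (Q implies (R iff R))) iff (not not R iff (R iff P))) iff (((Q iff R) implies ((R iff P) iff (R implies Q))) implies ((P iff R) implies Q)) = 4 iff 2 = 3
((not ((R iff Q) iff (R implies Q)) iff ((P implies (Q iff R)) implies (not P iff R))) implies ((P implies (Q implies R)) implies P)) iff (((Q implies (Q implies (R iff R))) iff (not not R iff (R iff P))) iff (((Q iff R) implies ((R iff P) iff (R implies Q))) implies ((P iff R) implies Q))) = 5 iff 3 = 3
not (((not ((R iff Q) iff (R implies Q)) iff ((P implies (Q iff R)) implies (not P iff R))) implies ((P implies (Q implies R)) implies P)) iff (((Q implies (Q implies (R iff R))) iff (not not R iff (R iff P))) iff (((Q iff R) implies ((R iff P) iff (R implies Q))) implies ((P iff R) implies Q)))) = not 3 = 2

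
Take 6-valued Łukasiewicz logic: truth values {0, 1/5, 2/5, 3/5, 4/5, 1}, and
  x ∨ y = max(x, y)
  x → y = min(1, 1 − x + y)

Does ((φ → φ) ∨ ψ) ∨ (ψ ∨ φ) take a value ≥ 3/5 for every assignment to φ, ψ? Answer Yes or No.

At φ = 2/5, ψ = 2/5, for instance:
φ → φ = 2/5 → 2/5 = 1
(φ → φ) ∨ ψ = 1 ∨ 2/5 = 1
ψ ∨ φ = 2/5 ∨ 2/5 = 2/5
((φ → φ) ∨ ψ) ∨ (ψ ∨ φ) = 1 ∨ 2/5 = 1
and checking the remaining 35 assignments likewise gives ≥ 3/5 in every case.

Yes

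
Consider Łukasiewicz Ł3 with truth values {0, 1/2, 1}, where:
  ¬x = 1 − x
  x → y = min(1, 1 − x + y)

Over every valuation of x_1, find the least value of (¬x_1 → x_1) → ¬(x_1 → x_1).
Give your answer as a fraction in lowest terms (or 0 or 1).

Take x_1 = 1/2:
¬x_1 = ¬1/2 = 1/2
¬x_1 → x_1 = 1/2 → 1/2 = 1
x_1 → x_1 = 1/2 → 1/2 = 1
¬(x_1 → x_1) = ¬1 = 0
(¬x_1 → x_1) → ¬(x_1 → x_1) = 1 → 0 = 0
No assignment yields a value below 0, so this is the minimum.

0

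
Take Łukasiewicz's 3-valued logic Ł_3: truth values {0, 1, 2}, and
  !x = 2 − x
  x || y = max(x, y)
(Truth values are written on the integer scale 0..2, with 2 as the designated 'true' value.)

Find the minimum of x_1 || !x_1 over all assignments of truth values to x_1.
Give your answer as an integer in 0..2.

Take x_1 = 1:
!x_1 = !1 = 1
x_1 || !x_1 = 1 || 1 = 1
No assignment yields a value below 1, so this is the minimum.

1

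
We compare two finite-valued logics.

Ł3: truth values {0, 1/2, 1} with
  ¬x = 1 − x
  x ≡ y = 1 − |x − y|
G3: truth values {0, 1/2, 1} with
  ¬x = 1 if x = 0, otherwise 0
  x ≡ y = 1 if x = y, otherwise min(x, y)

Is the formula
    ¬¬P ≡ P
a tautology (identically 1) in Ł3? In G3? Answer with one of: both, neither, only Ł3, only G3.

In Ł3: every assignment gives 1 — tautology.
In G3: at P = 1/2 the value is 1/2 — not a tautology.

only Ł3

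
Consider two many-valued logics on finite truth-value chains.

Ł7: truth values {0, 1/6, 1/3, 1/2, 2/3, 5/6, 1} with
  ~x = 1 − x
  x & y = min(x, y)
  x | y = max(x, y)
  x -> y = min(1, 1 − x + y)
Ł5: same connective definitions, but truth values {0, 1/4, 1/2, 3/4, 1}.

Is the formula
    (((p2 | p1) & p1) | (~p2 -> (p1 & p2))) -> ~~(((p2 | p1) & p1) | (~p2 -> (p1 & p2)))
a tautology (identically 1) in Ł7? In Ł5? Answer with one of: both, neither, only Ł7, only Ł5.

both

In Ł7: every assignment gives 1 — tautology.
In Ł5: every assignment gives 1 — tautology.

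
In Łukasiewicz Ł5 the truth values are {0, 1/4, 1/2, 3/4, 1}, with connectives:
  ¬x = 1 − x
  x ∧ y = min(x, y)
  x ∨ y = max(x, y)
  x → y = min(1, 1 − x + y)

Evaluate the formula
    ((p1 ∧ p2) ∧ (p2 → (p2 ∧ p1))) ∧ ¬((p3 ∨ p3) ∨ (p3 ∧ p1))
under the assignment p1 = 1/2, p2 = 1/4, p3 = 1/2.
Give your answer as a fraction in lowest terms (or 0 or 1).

p1 ∧ p2 = 1/2 ∧ 1/4 = 1/4
p2 ∧ p1 = 1/4 ∧ 1/2 = 1/4
p2 → (p2 ∧ p1) = 1/4 → 1/4 = 1
(p1 ∧ p2) ∧ (p2 → (p2 ∧ p1)) = 1/4 ∧ 1 = 1/4
p3 ∨ p3 = 1/2 ∨ 1/2 = 1/2
p3 ∧ p1 = 1/2 ∧ 1/2 = 1/2
(p3 ∨ p3) ∨ (p3 ∧ p1) = 1/2 ∨ 1/2 = 1/2
¬((p3 ∨ p3) ∨ (p3 ∧ p1)) = ¬1/2 = 1/2
((p1 ∧ p2) ∧ (p2 → (p2 ∧ p1))) ∧ ¬((p3 ∨ p3) ∨ (p3 ∧ p1)) = 1/4 ∧ 1/2 = 1/4

1/4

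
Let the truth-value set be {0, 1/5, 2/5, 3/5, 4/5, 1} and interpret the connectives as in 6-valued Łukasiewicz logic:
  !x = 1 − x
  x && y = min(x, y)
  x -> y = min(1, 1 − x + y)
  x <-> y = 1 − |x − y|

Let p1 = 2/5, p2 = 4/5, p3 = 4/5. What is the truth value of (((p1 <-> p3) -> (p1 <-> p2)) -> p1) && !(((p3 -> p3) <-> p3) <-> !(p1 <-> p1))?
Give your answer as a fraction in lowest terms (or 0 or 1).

2/5

p1 <-> p3 = 2/5 <-> 4/5 = 3/5
p1 <-> p2 = 2/5 <-> 4/5 = 3/5
(p1 <-> p3) -> (p1 <-> p2) = 3/5 -> 3/5 = 1
((p1 <-> p3) -> (p1 <-> p2)) -> p1 = 1 -> 2/5 = 2/5
p3 -> p3 = 4/5 -> 4/5 = 1
(p3 -> p3) <-> p3 = 1 <-> 4/5 = 4/5
p1 <-> p1 = 2/5 <-> 2/5 = 1
!(p1 <-> p1) = !1 = 0
((p3 -> p3) <-> p3) <-> !(p1 <-> p1) = 4/5 <-> 0 = 1/5
!(((p3 -> p3) <-> p3) <-> !(p1 <-> p1)) = !1/5 = 4/5
(((p1 <-> p3) -> (p1 <-> p2)) -> p1) && !(((p3 -> p3) <-> p3) <-> !(p1 <-> p1)) = 2/5 && 4/5 = 2/5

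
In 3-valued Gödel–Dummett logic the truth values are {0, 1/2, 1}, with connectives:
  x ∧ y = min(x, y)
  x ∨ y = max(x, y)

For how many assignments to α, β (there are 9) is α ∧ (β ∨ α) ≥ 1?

3

α = 0, β = 0 ↦ 0  <
α = 0, β = 1/2 ↦ 0  <
α = 0, β = 1 ↦ 0  <
α = 1/2, β = 0 ↦ 1/2  <
α = 1/2, β = 1/2 ↦ 1/2  <
α = 1/2, β = 1 ↦ 1/2  <
α = 1, β = 0 ↦ 1  ≥
α = 1, β = 1/2 ↦ 1  ≥
α = 1, β = 1 ↦ 1  ≥
So 3 of the 9 assignments meet the threshold.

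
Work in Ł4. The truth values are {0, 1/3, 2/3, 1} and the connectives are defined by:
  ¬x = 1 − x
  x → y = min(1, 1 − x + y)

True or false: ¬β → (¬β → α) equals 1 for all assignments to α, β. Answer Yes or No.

Counterexample: take α = 0, β = 0.
¬β = ¬0 = 1
¬β = ¬0 = 1
¬β → α = 1 → 0 = 0
¬β → (¬β → α) = 1 → 0 = 0
This gives 0 ≠ 1.

No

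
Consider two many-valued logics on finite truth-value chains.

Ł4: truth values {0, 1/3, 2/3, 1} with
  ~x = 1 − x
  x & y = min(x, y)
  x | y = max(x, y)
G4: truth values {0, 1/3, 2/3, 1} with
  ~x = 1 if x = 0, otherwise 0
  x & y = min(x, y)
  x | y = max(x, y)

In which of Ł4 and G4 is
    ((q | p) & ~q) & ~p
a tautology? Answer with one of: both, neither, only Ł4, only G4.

In Ł4: at p = 0, q = 0 the value is 0 — not a tautology.
In G4: at p = 0, q = 0 the value is 0 — not a tautology.

neither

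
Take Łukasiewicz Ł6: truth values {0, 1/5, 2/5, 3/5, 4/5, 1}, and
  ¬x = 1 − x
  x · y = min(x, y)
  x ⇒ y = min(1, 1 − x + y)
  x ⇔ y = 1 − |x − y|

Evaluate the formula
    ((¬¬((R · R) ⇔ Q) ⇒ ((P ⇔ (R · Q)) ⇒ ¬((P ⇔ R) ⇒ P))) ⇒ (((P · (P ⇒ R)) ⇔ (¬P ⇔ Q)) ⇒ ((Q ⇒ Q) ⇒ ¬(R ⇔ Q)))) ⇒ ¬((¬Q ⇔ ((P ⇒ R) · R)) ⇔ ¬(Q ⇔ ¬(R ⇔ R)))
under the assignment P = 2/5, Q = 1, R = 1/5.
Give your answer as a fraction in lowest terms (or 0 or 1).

1/5

R · R = 1/5 · 1/5 = 1/5
(R · R) ⇔ Q = 1/5 ⇔ 1 = 1/5
¬((R · R) ⇔ Q) = ¬1/5 = 4/5
¬¬((R · R) ⇔ Q) = ¬4/5 = 1/5
R · Q = 1/5 · 1 = 1/5
P ⇔ (R · Q) = 2/5 ⇔ 1/5 = 4/5
P ⇔ R = 2/5 ⇔ 1/5 = 4/5
(P ⇔ R) ⇒ P = 4/5 ⇒ 2/5 = 3/5
¬((P ⇔ R) ⇒ P) = ¬3/5 = 2/5
(P ⇔ (R · Q)) ⇒ ¬((P ⇔ R) ⇒ P) = 4/5 ⇒ 2/5 = 3/5
¬¬((R · R) ⇔ Q) ⇒ ((P ⇔ (R · Q)) ⇒ ¬((P ⇔ R) ⇒ P)) = 1/5 ⇒ 3/5 = 1
P ⇒ R = 2/5 ⇒ 1/5 = 4/5
P · (P ⇒ R) = 2/5 · 4/5 = 2/5
¬P = ¬2/5 = 3/5
¬P ⇔ Q = 3/5 ⇔ 1 = 3/5
(P · (P ⇒ R)) ⇔ (¬P ⇔ Q) = 2/5 ⇔ 3/5 = 4/5
Q ⇒ Q = 1 ⇒ 1 = 1
R ⇔ Q = 1/5 ⇔ 1 = 1/5
¬(R ⇔ Q) = ¬1/5 = 4/5
(Q ⇒ Q) ⇒ ¬(R ⇔ Q) = 1 ⇒ 4/5 = 4/5
((P · (P ⇒ R)) ⇔ (¬P ⇔ Q)) ⇒ ((Q ⇒ Q) ⇒ ¬(R ⇔ Q)) = 4/5 ⇒ 4/5 = 1
(¬¬((R · R) ⇔ Q) ⇒ ((P ⇔ (R · Q)) ⇒ ¬((P ⇔ R) ⇒ P))) ⇒ (((P · (P ⇒ R)) ⇔ (¬P ⇔ Q)) ⇒ ((Q ⇒ Q) ⇒ ¬(R ⇔ Q))) = 1 ⇒ 1 = 1
¬Q = ¬1 = 0
P ⇒ R = 2/5 ⇒ 1/5 = 4/5
(P ⇒ R) · R = 4/5 · 1/5 = 1/5
¬Q ⇔ ((P ⇒ R) · R) = 0 ⇔ 1/5 = 4/5
R ⇔ R = 1/5 ⇔ 1/5 = 1
¬(R ⇔ R) = ¬1 = 0
Q ⇔ ¬(R ⇔ R) = 1 ⇔ 0 = 0
¬(Q ⇔ ¬(R ⇔ R)) = ¬0 = 1
(¬Q ⇔ ((P ⇒ R) · R)) ⇔ ¬(Q ⇔ ¬(R ⇔ R)) = 4/5 ⇔ 1 = 4/5
¬((¬Q ⇔ ((P ⇒ R) · R)) ⇔ ¬(Q ⇔ ¬(R ⇔ R))) = ¬4/5 = 1/5
((¬¬((R · R) ⇔ Q) ⇒ ((P ⇔ (R · Q)) ⇒ ¬((P ⇔ R) ⇒ P))) ⇒ (((P · (P ⇒ R)) ⇔ (¬P ⇔ Q)) ⇒ ((Q ⇒ Q) ⇒ ¬(R ⇔ Q)))) ⇒ ¬((¬Q ⇔ ((P ⇒ R) · R)) ⇔ ¬(Q ⇔ ¬(R ⇔ R))) = 1 ⇒ 1/5 = 1/5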